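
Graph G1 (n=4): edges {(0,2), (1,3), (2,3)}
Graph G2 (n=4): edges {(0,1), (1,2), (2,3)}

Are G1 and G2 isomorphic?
Yes, isomorphic

The graphs are isomorphic.
One valid mapping φ: V(G1) → V(G2): 0→3, 1→0, 2→2, 3→1

Verify φ preserves adjacency — for each edge of G1, its image is an edge of G2:
  (0,2) → (φ(0),φ(2)) = (2,3) ∈ E(G2) ✓
  (1,3) → (φ(1),φ(3)) = (0,1) ∈ E(G2) ✓
  (2,3) → (φ(2),φ(3)) = (1,2) ∈ E(G2) ✓
All 3 edges of G1 map to edges of G2, and |E(G1)| = |E(G2)| = 3, so φ is a bijection on edges as well as vertices. Hence G1 ≅ G2.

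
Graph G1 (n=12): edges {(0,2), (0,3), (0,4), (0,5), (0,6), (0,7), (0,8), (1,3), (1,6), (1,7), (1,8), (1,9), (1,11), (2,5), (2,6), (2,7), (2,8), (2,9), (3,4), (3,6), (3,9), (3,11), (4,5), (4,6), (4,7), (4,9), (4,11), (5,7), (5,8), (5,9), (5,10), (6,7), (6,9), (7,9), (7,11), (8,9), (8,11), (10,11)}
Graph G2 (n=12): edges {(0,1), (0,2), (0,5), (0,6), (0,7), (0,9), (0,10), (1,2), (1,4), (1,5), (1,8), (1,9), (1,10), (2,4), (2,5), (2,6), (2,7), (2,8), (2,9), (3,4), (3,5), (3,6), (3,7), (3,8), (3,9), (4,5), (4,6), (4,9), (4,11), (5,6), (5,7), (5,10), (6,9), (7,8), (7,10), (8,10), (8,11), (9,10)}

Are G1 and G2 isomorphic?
Yes, isomorphic

The graphs are isomorphic.
One valid mapping φ: V(G1) → V(G2): 0→9, 1→7, 2→6, 3→10, 4→1, 5→4, 6→0, 7→2, 8→3, 9→5, 10→11, 11→8

Verify φ preserves adjacency — for each edge of G1, its image is an edge of G2:
  (0,2) → (φ(0),φ(2)) = (6,9) ∈ E(G2) ✓
  (0,3) → (φ(0),φ(3)) = (9,10) ∈ E(G2) ✓
  (0,4) → (φ(0),φ(4)) = (1,9) ∈ E(G2) ✓
  (0,5) → (φ(0),φ(5)) = (4,9) ∈ E(G2) ✓
  (0,6) → (φ(0),φ(6)) = (0,9) ∈ E(G2) ✓
  (0,7) → (φ(0),φ(7)) = (2,9) ∈ E(G2) ✓
  (0,8) → (φ(0),φ(8)) = (3,9) ∈ E(G2) ✓
  (1,3) → (φ(1),φ(3)) = (7,10) ∈ E(G2) ✓
  (1,6) → (φ(1),φ(6)) = (0,7) ∈ E(G2) ✓
  (1,7) → (φ(1),φ(7)) = (2,7) ∈ E(G2) ✓
  (1,8) → (φ(1),φ(8)) = (3,7) ∈ E(G2) ✓
  (1,9) → (φ(1),φ(9)) = (5,7) ∈ E(G2) ✓
  (1,11) → (φ(1),φ(11)) = (7,8) ∈ E(G2) ✓
  (2,5) → (φ(2),φ(5)) = (4,6) ∈ E(G2) ✓
  (2,6) → (φ(2),φ(6)) = (0,6) ∈ E(G2) ✓
  (2,7) → (φ(2),φ(7)) = (2,6) ∈ E(G2) ✓
  (2,8) → (φ(2),φ(8)) = (3,6) ∈ E(G2) ✓
  (2,9) → (φ(2),φ(9)) = (5,6) ∈ E(G2) ✓
  (3,4) → (φ(3),φ(4)) = (1,10) ∈ E(G2) ✓
  (3,6) → (φ(3),φ(6)) = (0,10) ∈ E(G2) ✓
  (3,9) → (φ(3),φ(9)) = (5,10) ∈ E(G2) ✓
  (3,11) → (φ(3),φ(11)) = (8,10) ∈ E(G2) ✓
  (4,5) → (φ(4),φ(5)) = (1,4) ∈ E(G2) ✓
  (4,6) → (φ(4),φ(6)) = (0,1) ∈ E(G2) ✓
  (4,7) → (φ(4),φ(7)) = (1,2) ∈ E(G2) ✓
  (4,9) → (φ(4),φ(9)) = (1,5) ∈ E(G2) ✓
  (4,11) → (φ(4),φ(11)) = (1,8) ∈ E(G2) ✓
  (5,7) → (φ(5),φ(7)) = (2,4) ∈ E(G2) ✓
  (5,8) → (φ(5),φ(8)) = (3,4) ∈ E(G2) ✓
  (5,9) → (φ(5),φ(9)) = (4,5) ∈ E(G2) ✓
  (5,10) → (φ(5),φ(10)) = (4,11) ∈ E(G2) ✓
  (6,7) → (φ(6),φ(7)) = (0,2) ∈ E(G2) ✓
  (6,9) → (φ(6),φ(9)) = (0,5) ∈ E(G2) ✓
  (7,9) → (φ(7),φ(9)) = (2,5) ∈ E(G2) ✓
  (7,11) → (φ(7),φ(11)) = (2,8) ∈ E(G2) ✓
  (8,9) → (φ(8),φ(9)) = (3,5) ∈ E(G2) ✓
  (8,11) → (φ(8),φ(11)) = (3,8) ∈ E(G2) ✓
  (10,11) → (φ(10),φ(11)) = (8,11) ∈ E(G2) ✓
All 38 edges of G1 map to edges of G2, and |E(G1)| = |E(G2)| = 38, so φ is a bijection on edges as well as vertices. Hence G1 ≅ G2.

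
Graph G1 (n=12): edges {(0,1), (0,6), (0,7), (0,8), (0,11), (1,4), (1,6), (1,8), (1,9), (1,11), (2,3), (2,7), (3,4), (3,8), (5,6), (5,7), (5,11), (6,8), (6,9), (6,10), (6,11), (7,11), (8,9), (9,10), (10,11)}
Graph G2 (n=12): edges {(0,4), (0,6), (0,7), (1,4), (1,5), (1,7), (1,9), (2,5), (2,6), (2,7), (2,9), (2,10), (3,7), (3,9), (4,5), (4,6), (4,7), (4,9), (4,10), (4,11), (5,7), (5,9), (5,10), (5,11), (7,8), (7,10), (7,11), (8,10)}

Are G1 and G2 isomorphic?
No, not isomorphic

The graphs are NOT isomorphic.

Counting triangles (3-cliques): G1 has 15, G2 has 20.
Triangle count is an isomorphism invariant, so differing triangle counts rule out isomorphism.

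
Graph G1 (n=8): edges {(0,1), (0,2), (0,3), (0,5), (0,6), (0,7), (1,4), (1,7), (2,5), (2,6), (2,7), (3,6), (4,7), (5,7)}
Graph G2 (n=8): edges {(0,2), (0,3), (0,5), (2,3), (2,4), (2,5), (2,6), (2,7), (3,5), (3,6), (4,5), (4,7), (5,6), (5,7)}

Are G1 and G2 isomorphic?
No, not isomorphic

The graphs are NOT isomorphic.

Counting triangles (3-cliques): G1 has 8, G2 has 11.
Triangle count is an isomorphism invariant, so differing triangle counts rule out isomorphism.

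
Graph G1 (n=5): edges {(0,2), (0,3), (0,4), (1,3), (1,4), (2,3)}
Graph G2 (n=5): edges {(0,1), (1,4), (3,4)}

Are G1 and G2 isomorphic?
No, not isomorphic

The graphs are NOT isomorphic.

Connected components of G1: 1 component(s) with vertex sets [[0, 1, 2, 3, 4]], sizes [5].
Connected components of G2: 2 component(s) with vertex sets [[2], [0, 1, 3, 4]], sizes [1, 4].
The number of connected components (and the multiset of component sizes) is an isomorphism invariant — an isomorphism maps each component of G1 bijectively onto a component of G2. Since G1 has 1 component(s) and G2 has 2, they cannot be isomorphic.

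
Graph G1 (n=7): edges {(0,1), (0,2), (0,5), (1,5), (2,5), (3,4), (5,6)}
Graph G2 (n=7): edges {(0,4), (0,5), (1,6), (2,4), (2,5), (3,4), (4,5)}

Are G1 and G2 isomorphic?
Yes, isomorphic

The graphs are isomorphic.
One valid mapping φ: V(G1) → V(G2): 0→5, 1→2, 2→0, 3→1, 4→6, 5→4, 6→3

Verify φ preserves adjacency — for each edge of G1, its image is an edge of G2:
  (0,1) → (φ(0),φ(1)) = (2,5) ∈ E(G2) ✓
  (0,2) → (φ(0),φ(2)) = (0,5) ∈ E(G2) ✓
  (0,5) → (φ(0),φ(5)) = (4,5) ∈ E(G2) ✓
  (1,5) → (φ(1),φ(5)) = (2,4) ∈ E(G2) ✓
  (2,5) → (φ(2),φ(5)) = (0,4) ∈ E(G2) ✓
  (3,4) → (φ(3),φ(4)) = (1,6) ∈ E(G2) ✓
  (5,6) → (φ(5),φ(6)) = (3,4) ∈ E(G2) ✓
All 7 edges of G1 map to edges of G2, and |E(G1)| = |E(G2)| = 7, so φ is a bijection on edges as well as vertices. Hence G1 ≅ G2.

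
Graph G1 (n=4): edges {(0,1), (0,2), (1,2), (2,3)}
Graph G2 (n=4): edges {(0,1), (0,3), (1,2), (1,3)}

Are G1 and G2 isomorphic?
Yes, isomorphic

The graphs are isomorphic.
One valid mapping φ: V(G1) → V(G2): 0→0, 1→3, 2→1, 3→2

Verify φ preserves adjacency — for each edge of G1, its image is an edge of G2:
  (0,1) → (φ(0),φ(1)) = (0,3) ∈ E(G2) ✓
  (0,2) → (φ(0),φ(2)) = (0,1) ∈ E(G2) ✓
  (1,2) → (φ(1),φ(2)) = (1,3) ∈ E(G2) ✓
  (2,3) → (φ(2),φ(3)) = (1,2) ∈ E(G2) ✓
All 4 edges of G1 map to edges of G2, and |E(G1)| = |E(G2)| = 4, so φ is a bijection on edges as well as vertices. Hence G1 ≅ G2.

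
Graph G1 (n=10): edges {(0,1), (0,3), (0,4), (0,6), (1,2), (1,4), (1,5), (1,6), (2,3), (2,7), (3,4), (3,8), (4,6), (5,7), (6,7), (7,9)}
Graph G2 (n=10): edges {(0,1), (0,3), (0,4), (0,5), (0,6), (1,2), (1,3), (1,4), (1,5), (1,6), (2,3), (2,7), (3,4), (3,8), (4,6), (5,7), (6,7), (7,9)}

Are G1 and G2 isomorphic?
No, not isomorphic

The graphs are NOT isomorphic.

Counting edges: G1 has 16 edge(s); G2 has 18 edge(s).
Edge count is an isomorphism invariant (a bijection on vertices induces a bijection on edges), so differing edge counts rule out isomorphism.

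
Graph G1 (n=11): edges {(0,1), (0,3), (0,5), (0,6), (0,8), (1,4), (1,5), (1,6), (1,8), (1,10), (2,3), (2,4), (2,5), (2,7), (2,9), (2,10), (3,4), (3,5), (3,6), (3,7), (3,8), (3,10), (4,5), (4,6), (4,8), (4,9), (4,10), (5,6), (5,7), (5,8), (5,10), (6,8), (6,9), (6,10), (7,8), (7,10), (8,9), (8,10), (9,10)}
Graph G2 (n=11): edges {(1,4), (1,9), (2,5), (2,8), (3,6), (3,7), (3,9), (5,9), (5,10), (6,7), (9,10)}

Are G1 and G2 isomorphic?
No, not isomorphic

The graphs are NOT isomorphic.

Connected components of G1: 1 component(s) with vertex sets [[0, 1, 2, 3, 4, 5, 6, 7, 8, 9, 10]], sizes [11].
Connected components of G2: 2 component(s) with vertex sets [[0], [1, 2, 3, 4, 5, 6, 7, 8, 9, 10]], sizes [1, 10].
The number of connected components (and the multiset of component sizes) is an isomorphism invariant — an isomorphism maps each component of G1 bijectively onto a component of G2. Since G1 has 1 component(s) and G2 has 2, they cannot be isomorphic.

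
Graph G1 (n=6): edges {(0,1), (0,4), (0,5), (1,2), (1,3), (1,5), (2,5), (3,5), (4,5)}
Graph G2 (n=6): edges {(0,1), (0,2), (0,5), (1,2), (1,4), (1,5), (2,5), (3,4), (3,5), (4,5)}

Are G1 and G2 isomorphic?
No, not isomorphic

The graphs are NOT isomorphic.

Counting triangles (3-cliques): G1 has 4, G2 has 6.
Triangle count is an isomorphism invariant, so differing triangle counts rule out isomorphism.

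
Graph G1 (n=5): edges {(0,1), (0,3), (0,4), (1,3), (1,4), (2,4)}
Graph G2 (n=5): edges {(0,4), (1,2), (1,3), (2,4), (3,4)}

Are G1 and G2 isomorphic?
No, not isomorphic

The graphs are NOT isomorphic.

Counting triangles (3-cliques): G1 has 2, G2 has 0.
Triangle count is an isomorphism invariant, so differing triangle counts rule out isomorphism.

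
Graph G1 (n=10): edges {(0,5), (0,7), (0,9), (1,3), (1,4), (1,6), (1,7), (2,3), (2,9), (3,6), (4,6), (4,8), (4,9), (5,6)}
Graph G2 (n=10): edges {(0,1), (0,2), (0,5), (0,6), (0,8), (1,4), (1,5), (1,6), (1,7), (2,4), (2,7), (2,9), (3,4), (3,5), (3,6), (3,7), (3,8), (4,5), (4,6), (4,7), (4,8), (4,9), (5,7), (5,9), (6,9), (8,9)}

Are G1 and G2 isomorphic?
No, not isomorphic

The graphs are NOT isomorphic.

Degrees in G1: deg(0)=3, deg(1)=4, deg(2)=2, deg(3)=3, deg(4)=4, deg(5)=2, deg(6)=4, deg(7)=2, deg(8)=1, deg(9)=3.
Sorted degree sequence of G1: [4, 4, 4, 3, 3, 3, 2, 2, 2, 1].
Degrees in G2: deg(0)=5, deg(1)=5, deg(2)=4, deg(3)=5, deg(4)=8, deg(5)=6, deg(6)=5, deg(7)=5, deg(8)=4, deg(9)=5.
Sorted degree sequence of G2: [8, 6, 5, 5, 5, 5, 5, 5, 4, 4].
The (sorted) degree sequence is an isomorphism invariant, so since G1 and G2 have different degree sequences they cannot be isomorphic.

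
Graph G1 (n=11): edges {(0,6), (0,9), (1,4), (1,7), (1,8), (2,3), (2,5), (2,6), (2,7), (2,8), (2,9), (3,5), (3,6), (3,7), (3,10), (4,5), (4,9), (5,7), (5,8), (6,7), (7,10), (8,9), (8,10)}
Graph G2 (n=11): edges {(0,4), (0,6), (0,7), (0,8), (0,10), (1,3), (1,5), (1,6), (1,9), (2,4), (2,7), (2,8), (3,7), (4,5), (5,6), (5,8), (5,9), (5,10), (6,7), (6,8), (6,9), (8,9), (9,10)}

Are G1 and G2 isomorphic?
Yes, isomorphic

The graphs are isomorphic.
One valid mapping φ: V(G1) → V(G2): 0→3, 1→4, 2→6, 3→9, 4→2, 5→8, 6→1, 7→5, 8→0, 9→7, 10→10

Verify φ preserves adjacency — for each edge of G1, its image is an edge of G2:
  (0,6) → (φ(0),φ(6)) = (1,3) ∈ E(G2) ✓
  (0,9) → (φ(0),φ(9)) = (3,7) ∈ E(G2) ✓
  (1,4) → (φ(1),φ(4)) = (2,4) ∈ E(G2) ✓
  (1,7) → (φ(1),φ(7)) = (4,5) ∈ E(G2) ✓
  (1,8) → (φ(1),φ(8)) = (0,4) ∈ E(G2) ✓
  (2,3) → (φ(2),φ(3)) = (6,9) ∈ E(G2) ✓
  (2,5) → (φ(2),φ(5)) = (6,8) ∈ E(G2) ✓
  (2,6) → (φ(2),φ(6)) = (1,6) ∈ E(G2) ✓
  (2,7) → (φ(2),φ(7)) = (5,6) ∈ E(G2) ✓
  (2,8) → (φ(2),φ(8)) = (0,6) ∈ E(G2) ✓
  (2,9) → (φ(2),φ(9)) = (6,7) ∈ E(G2) ✓
  (3,5) → (φ(3),φ(5)) = (8,9) ∈ E(G2) ✓
  (3,6) → (φ(3),φ(6)) = (1,9) ∈ E(G2) ✓
  (3,7) → (φ(3),φ(7)) = (5,9) ∈ E(G2) ✓
  (3,10) → (φ(3),φ(10)) = (9,10) ∈ E(G2) ✓
  (4,5) → (φ(4),φ(5)) = (2,8) ∈ E(G2) ✓
  (4,9) → (φ(4),φ(9)) = (2,7) ∈ E(G2) ✓
  (5,7) → (φ(5),φ(7)) = (5,8) ∈ E(G2) ✓
  (5,8) → (φ(5),φ(8)) = (0,8) ∈ E(G2) ✓
  (6,7) → (φ(6),φ(7)) = (1,5) ∈ E(G2) ✓
  (7,10) → (φ(7),φ(10)) = (5,10) ∈ E(G2) ✓
  (8,9) → (φ(8),φ(9)) = (0,7) ∈ E(G2) ✓
  (8,10) → (φ(8),φ(10)) = (0,10) ∈ E(G2) ✓
All 23 edges of G1 map to edges of G2, and |E(G1)| = |E(G2)| = 23, so φ is a bijection on edges as well as vertices. Hence G1 ≅ G2.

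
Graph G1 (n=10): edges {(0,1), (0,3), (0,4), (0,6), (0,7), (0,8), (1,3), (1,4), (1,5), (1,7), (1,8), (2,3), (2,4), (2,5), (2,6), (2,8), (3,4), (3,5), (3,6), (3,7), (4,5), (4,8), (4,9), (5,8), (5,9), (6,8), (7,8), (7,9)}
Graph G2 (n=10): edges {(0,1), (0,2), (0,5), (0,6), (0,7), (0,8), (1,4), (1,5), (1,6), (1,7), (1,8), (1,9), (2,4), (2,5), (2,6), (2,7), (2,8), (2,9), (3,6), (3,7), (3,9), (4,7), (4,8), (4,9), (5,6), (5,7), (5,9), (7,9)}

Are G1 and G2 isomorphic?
Yes, isomorphic

The graphs are isomorphic.
One valid mapping φ: V(G1) → V(G2): 0→0, 1→5, 2→4, 3→2, 4→7, 5→9, 6→8, 7→6, 8→1, 9→3

Verify φ preserves adjacency — for each edge of G1, its image is an edge of G2:
  (0,1) → (φ(0),φ(1)) = (0,5) ∈ E(G2) ✓
  (0,3) → (φ(0),φ(3)) = (0,2) ∈ E(G2) ✓
  (0,4) → (φ(0),φ(4)) = (0,7) ∈ E(G2) ✓
  (0,6) → (φ(0),φ(6)) = (0,8) ∈ E(G2) ✓
  (0,7) → (φ(0),φ(7)) = (0,6) ∈ E(G2) ✓
  (0,8) → (φ(0),φ(8)) = (0,1) ∈ E(G2) ✓
  (1,3) → (φ(1),φ(3)) = (2,5) ∈ E(G2) ✓
  (1,4) → (φ(1),φ(4)) = (5,7) ∈ E(G2) ✓
  (1,5) → (φ(1),φ(5)) = (5,9) ∈ E(G2) ✓
  (1,7) → (φ(1),φ(7)) = (5,6) ∈ E(G2) ✓
  (1,8) → (φ(1),φ(8)) = (1,5) ∈ E(G2) ✓
  (2,3) → (φ(2),φ(3)) = (2,4) ∈ E(G2) ✓
  (2,4) → (φ(2),φ(4)) = (4,7) ∈ E(G2) ✓
  (2,5) → (φ(2),φ(5)) = (4,9) ∈ E(G2) ✓
  (2,6) → (φ(2),φ(6)) = (4,8) ∈ E(G2) ✓
  (2,8) → (φ(2),φ(8)) = (1,4) ∈ E(G2) ✓
  (3,4) → (φ(3),φ(4)) = (2,7) ∈ E(G2) ✓
  (3,5) → (φ(3),φ(5)) = (2,9) ∈ E(G2) ✓
  (3,6) → (φ(3),φ(6)) = (2,8) ∈ E(G2) ✓
  (3,7) → (φ(3),φ(7)) = (2,6) ∈ E(G2) ✓
  (4,5) → (φ(4),φ(5)) = (7,9) ∈ E(G2) ✓
  (4,8) → (φ(4),φ(8)) = (1,7) ∈ E(G2) ✓
  (4,9) → (φ(4),φ(9)) = (3,7) ∈ E(G2) ✓
  (5,8) → (φ(5),φ(8)) = (1,9) ∈ E(G2) ✓
  (5,9) → (φ(5),φ(9)) = (3,9) ∈ E(G2) ✓
  (6,8) → (φ(6),φ(8)) = (1,8) ∈ E(G2) ✓
  (7,8) → (φ(7),φ(8)) = (1,6) ∈ E(G2) ✓
  (7,9) → (φ(7),φ(9)) = (3,6) ∈ E(G2) ✓
All 28 edges of G1 map to edges of G2, and |E(G1)| = |E(G2)| = 28, so φ is a bijection on edges as well as vertices. Hence G1 ≅ G2.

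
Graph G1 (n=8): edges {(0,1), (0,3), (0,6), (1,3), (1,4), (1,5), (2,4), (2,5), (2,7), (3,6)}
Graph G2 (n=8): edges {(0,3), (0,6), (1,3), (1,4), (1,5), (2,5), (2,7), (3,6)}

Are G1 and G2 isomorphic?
No, not isomorphic

The graphs are NOT isomorphic.

Counting edges: G1 has 10 edge(s); G2 has 8 edge(s).
Edge count is an isomorphism invariant (a bijection on vertices induces a bijection on edges), so differing edge counts rule out isomorphism.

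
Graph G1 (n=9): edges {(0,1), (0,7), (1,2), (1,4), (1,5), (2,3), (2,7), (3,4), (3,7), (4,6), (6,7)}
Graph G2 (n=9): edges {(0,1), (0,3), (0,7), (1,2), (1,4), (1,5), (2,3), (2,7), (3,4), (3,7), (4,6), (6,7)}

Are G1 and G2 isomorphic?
No, not isomorphic

The graphs are NOT isomorphic.

Counting edges: G1 has 11 edge(s); G2 has 12 edge(s).
Edge count is an isomorphism invariant (a bijection on vertices induces a bijection on edges), so differing edge counts rule out isomorphism.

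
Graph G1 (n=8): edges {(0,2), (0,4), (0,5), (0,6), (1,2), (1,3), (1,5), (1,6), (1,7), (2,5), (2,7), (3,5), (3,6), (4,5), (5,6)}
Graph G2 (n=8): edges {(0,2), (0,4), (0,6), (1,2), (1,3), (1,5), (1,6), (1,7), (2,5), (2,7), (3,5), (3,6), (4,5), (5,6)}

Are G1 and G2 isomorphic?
No, not isomorphic

The graphs are NOT isomorphic.

Counting edges: G1 has 15 edge(s); G2 has 14 edge(s).
Edge count is an isomorphism invariant (a bijection on vertices induces a bijection on edges), so differing edge counts rule out isomorphism.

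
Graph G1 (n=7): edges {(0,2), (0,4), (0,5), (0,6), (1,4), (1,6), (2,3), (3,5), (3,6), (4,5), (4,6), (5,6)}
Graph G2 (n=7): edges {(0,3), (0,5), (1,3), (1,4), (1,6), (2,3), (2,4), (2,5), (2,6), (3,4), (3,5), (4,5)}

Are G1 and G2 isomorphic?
Yes, isomorphic

The graphs are isomorphic.
One valid mapping φ: V(G1) → V(G2): 0→2, 1→0, 2→6, 3→1, 4→5, 5→4, 6→3

Verify φ preserves adjacency — for each edge of G1, its image is an edge of G2:
  (0,2) → (φ(0),φ(2)) = (2,6) ∈ E(G2) ✓
  (0,4) → (φ(0),φ(4)) = (2,5) ∈ E(G2) ✓
  (0,5) → (φ(0),φ(5)) = (2,4) ∈ E(G2) ✓
  (0,6) → (φ(0),φ(6)) = (2,3) ∈ E(G2) ✓
  (1,4) → (φ(1),φ(4)) = (0,5) ∈ E(G2) ✓
  (1,6) → (φ(1),φ(6)) = (0,3) ∈ E(G2) ✓
  (2,3) → (φ(2),φ(3)) = (1,6) ∈ E(G2) ✓
  (3,5) → (φ(3),φ(5)) = (1,4) ∈ E(G2) ✓
  (3,6) → (φ(3),φ(6)) = (1,3) ∈ E(G2) ✓
  (4,5) → (φ(4),φ(5)) = (4,5) ∈ E(G2) ✓
  (4,6) → (φ(4),φ(6)) = (3,5) ∈ E(G2) ✓
  (5,6) → (φ(5),φ(6)) = (3,4) ∈ E(G2) ✓
All 12 edges of G1 map to edges of G2, and |E(G1)| = |E(G2)| = 12, so φ is a bijection on edges as well as vertices. Hence G1 ≅ G2.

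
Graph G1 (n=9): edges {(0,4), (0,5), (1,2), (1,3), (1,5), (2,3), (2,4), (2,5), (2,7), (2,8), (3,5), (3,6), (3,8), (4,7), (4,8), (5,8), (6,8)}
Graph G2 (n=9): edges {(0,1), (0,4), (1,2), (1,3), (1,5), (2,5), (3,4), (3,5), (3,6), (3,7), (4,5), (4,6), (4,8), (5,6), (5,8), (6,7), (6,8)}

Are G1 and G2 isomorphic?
Yes, isomorphic

The graphs are isomorphic.
One valid mapping φ: V(G1) → V(G2): 0→0, 1→8, 2→5, 3→6, 4→1, 5→4, 6→7, 7→2, 8→3

Verify φ preserves adjacency — for each edge of G1, its image is an edge of G2:
  (0,4) → (φ(0),φ(4)) = (0,1) ∈ E(G2) ✓
  (0,5) → (φ(0),φ(5)) = (0,4) ∈ E(G2) ✓
  (1,2) → (φ(1),φ(2)) = (5,8) ∈ E(G2) ✓
  (1,3) → (φ(1),φ(3)) = (6,8) ∈ E(G2) ✓
  (1,5) → (φ(1),φ(5)) = (4,8) ∈ E(G2) ✓
  (2,3) → (φ(2),φ(3)) = (5,6) ∈ E(G2) ✓
  (2,4) → (φ(2),φ(4)) = (1,5) ∈ E(G2) ✓
  (2,5) → (φ(2),φ(5)) = (4,5) ∈ E(G2) ✓
  (2,7) → (φ(2),φ(7)) = (2,5) ∈ E(G2) ✓
  (2,8) → (φ(2),φ(8)) = (3,5) ∈ E(G2) ✓
  (3,5) → (φ(3),φ(5)) = (4,6) ∈ E(G2) ✓
  (3,6) → (φ(3),φ(6)) = (6,7) ∈ E(G2) ✓
  (3,8) → (φ(3),φ(8)) = (3,6) ∈ E(G2) ✓
  (4,7) → (φ(4),φ(7)) = (1,2) ∈ E(G2) ✓
  (4,8) → (φ(4),φ(8)) = (1,3) ∈ E(G2) ✓
  (5,8) → (φ(5),φ(8)) = (3,4) ∈ E(G2) ✓
  (6,8) → (φ(6),φ(8)) = (3,7) ∈ E(G2) ✓
All 17 edges of G1 map to edges of G2, and |E(G1)| = |E(G2)| = 17, so φ is a bijection on edges as well as vertices. Hence G1 ≅ G2.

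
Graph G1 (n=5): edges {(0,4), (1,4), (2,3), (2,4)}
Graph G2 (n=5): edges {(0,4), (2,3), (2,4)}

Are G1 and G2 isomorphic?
No, not isomorphic

The graphs are NOT isomorphic.

Counting edges: G1 has 4 edge(s); G2 has 3 edge(s).
Edge count is an isomorphism invariant (a bijection on vertices induces a bijection on edges), so differing edge counts rule out isomorphism.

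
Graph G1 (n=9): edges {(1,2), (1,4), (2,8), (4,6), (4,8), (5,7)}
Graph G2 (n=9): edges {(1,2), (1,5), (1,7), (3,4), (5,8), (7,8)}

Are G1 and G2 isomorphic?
Yes, isomorphic

The graphs are isomorphic.
One valid mapping φ: V(G1) → V(G2): 0→6, 1→7, 2→8, 3→0, 4→1, 5→3, 6→2, 7→4, 8→5

Verify φ preserves adjacency — for each edge of G1, its image is an edge of G2:
  (1,2) → (φ(1),φ(2)) = (7,8) ∈ E(G2) ✓
  (1,4) → (φ(1),φ(4)) = (1,7) ∈ E(G2) ✓
  (2,8) → (φ(2),φ(8)) = (5,8) ∈ E(G2) ✓
  (4,6) → (φ(4),φ(6)) = (1,2) ∈ E(G2) ✓
  (4,8) → (φ(4),φ(8)) = (1,5) ∈ E(G2) ✓
  (5,7) → (φ(5),φ(7)) = (3,4) ∈ E(G2) ✓
All 6 edges of G1 map to edges of G2, and |E(G1)| = |E(G2)| = 6, so φ is a bijection on edges as well as vertices. Hence G1 ≅ G2.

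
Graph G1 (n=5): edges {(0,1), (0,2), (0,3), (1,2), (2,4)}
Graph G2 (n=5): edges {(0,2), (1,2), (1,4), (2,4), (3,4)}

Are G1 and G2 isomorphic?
Yes, isomorphic

The graphs are isomorphic.
One valid mapping φ: V(G1) → V(G2): 0→4, 1→1, 2→2, 3→3, 4→0

Verify φ preserves adjacency — for each edge of G1, its image is an edge of G2:
  (0,1) → (φ(0),φ(1)) = (1,4) ∈ E(G2) ✓
  (0,2) → (φ(0),φ(2)) = (2,4) ∈ E(G2) ✓
  (0,3) → (φ(0),φ(3)) = (3,4) ∈ E(G2) ✓
  (1,2) → (φ(1),φ(2)) = (1,2) ∈ E(G2) ✓
  (2,4) → (φ(2),φ(4)) = (0,2) ∈ E(G2) ✓
All 5 edges of G1 map to edges of G2, and |E(G1)| = |E(G2)| = 5, so φ is a bijection on edges as well as vertices. Hence G1 ≅ G2.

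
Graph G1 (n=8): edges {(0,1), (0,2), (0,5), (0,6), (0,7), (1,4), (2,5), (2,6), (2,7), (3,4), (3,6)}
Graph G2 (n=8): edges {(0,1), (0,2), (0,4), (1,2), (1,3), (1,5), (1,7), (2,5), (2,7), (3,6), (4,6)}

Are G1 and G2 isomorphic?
Yes, isomorphic

The graphs are isomorphic.
One valid mapping φ: V(G1) → V(G2): 0→1, 1→3, 2→2, 3→4, 4→6, 5→5, 6→0, 7→7

Verify φ preserves adjacency — for each edge of G1, its image is an edge of G2:
  (0,1) → (φ(0),φ(1)) = (1,3) ∈ E(G2) ✓
  (0,2) → (φ(0),φ(2)) = (1,2) ∈ E(G2) ✓
  (0,5) → (φ(0),φ(5)) = (1,5) ∈ E(G2) ✓
  (0,6) → (φ(0),φ(6)) = (0,1) ∈ E(G2) ✓
  (0,7) → (φ(0),φ(7)) = (1,7) ∈ E(G2) ✓
  (1,4) → (φ(1),φ(4)) = (3,6) ∈ E(G2) ✓
  (2,5) → (φ(2),φ(5)) = (2,5) ∈ E(G2) ✓
  (2,6) → (φ(2),φ(6)) = (0,2) ∈ E(G2) ✓
  (2,7) → (φ(2),φ(7)) = (2,7) ∈ E(G2) ✓
  (3,4) → (φ(3),φ(4)) = (4,6) ∈ E(G2) ✓
  (3,6) → (φ(3),φ(6)) = (0,4) ∈ E(G2) ✓
All 11 edges of G1 map to edges of G2, and |E(G1)| = |E(G2)| = 11, so φ is a bijection on edges as well as vertices. Hence G1 ≅ G2.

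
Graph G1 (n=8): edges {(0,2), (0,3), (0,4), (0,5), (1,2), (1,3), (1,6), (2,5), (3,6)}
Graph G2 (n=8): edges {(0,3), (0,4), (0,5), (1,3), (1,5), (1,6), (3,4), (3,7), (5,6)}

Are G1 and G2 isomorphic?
Yes, isomorphic

The graphs are isomorphic.
One valid mapping φ: V(G1) → V(G2): 0→3, 1→5, 2→0, 3→1, 4→7, 5→4, 6→6, 7→2

Verify φ preserves adjacency — for each edge of G1, its image is an edge of G2:
  (0,2) → (φ(0),φ(2)) = (0,3) ∈ E(G2) ✓
  (0,3) → (φ(0),φ(3)) = (1,3) ∈ E(G2) ✓
  (0,4) → (φ(0),φ(4)) = (3,7) ∈ E(G2) ✓
  (0,5) → (φ(0),φ(5)) = (3,4) ∈ E(G2) ✓
  (1,2) → (φ(1),φ(2)) = (0,5) ∈ E(G2) ✓
  (1,3) → (φ(1),φ(3)) = (1,5) ∈ E(G2) ✓
  (1,6) → (φ(1),φ(6)) = (5,6) ∈ E(G2) ✓
  (2,5) → (φ(2),φ(5)) = (0,4) ∈ E(G2) ✓
  (3,6) → (φ(3),φ(6)) = (1,6) ∈ E(G2) ✓
All 9 edges of G1 map to edges of G2, and |E(G1)| = |E(G2)| = 9, so φ is a bijection on edges as well as vertices. Hence G1 ≅ G2.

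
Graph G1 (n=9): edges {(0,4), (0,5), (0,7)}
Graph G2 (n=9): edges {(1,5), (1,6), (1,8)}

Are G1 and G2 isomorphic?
Yes, isomorphic

The graphs are isomorphic.
One valid mapping φ: V(G1) → V(G2): 0→1, 1→0, 2→2, 3→7, 4→5, 5→8, 6→4, 7→6, 8→3

Verify φ preserves adjacency — for each edge of G1, its image is an edge of G2:
  (0,4) → (φ(0),φ(4)) = (1,5) ∈ E(G2) ✓
  (0,5) → (φ(0),φ(5)) = (1,8) ∈ E(G2) ✓
  (0,7) → (φ(0),φ(7)) = (1,6) ∈ E(G2) ✓
All 3 edges of G1 map to edges of G2, and |E(G1)| = |E(G2)| = 3, so φ is a bijection on edges as well as vertices. Hence G1 ≅ G2.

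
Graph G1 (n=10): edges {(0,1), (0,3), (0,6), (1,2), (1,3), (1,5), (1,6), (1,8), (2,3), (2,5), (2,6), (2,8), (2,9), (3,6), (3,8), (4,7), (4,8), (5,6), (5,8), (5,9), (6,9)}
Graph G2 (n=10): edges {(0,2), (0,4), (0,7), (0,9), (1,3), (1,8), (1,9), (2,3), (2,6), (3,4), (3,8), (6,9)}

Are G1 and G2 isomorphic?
No, not isomorphic

The graphs are NOT isomorphic.

Connected components of G1: 1 component(s) with vertex sets [[0, 1, 2, 3, 4, 5, 6, 7, 8, 9]], sizes [10].
Connected components of G2: 2 component(s) with vertex sets [[5], [0, 1, 2, 3, 4, 6, 7, 8, 9]], sizes [1, 9].
The number of connected components (and the multiset of component sizes) is an isomorphism invariant — an isomorphism maps each component of G1 bijectively onto a component of G2. Since G1 has 1 component(s) and G2 has 2, they cannot be isomorphic.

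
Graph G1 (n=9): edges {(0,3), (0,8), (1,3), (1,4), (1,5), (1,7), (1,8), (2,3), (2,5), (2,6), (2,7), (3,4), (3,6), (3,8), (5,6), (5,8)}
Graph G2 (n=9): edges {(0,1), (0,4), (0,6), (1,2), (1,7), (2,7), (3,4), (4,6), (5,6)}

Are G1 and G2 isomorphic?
No, not isomorphic

The graphs are NOT isomorphic.

Connected components of G1: 1 component(s) with vertex sets [[0, 1, 2, 3, 4, 5, 6, 7, 8]], sizes [9].
Connected components of G2: 2 component(s) with vertex sets [[8], [0, 1, 2, 3, 4, 5, 6, 7]], sizes [1, 8].
The number of connected components (and the multiset of component sizes) is an isomorphism invariant — an isomorphism maps each component of G1 bijectively onto a component of G2. Since G1 has 1 component(s) and G2 has 2, they cannot be isomorphic.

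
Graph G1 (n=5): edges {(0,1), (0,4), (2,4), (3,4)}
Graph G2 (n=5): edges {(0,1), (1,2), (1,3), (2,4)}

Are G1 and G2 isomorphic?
Yes, isomorphic

The graphs are isomorphic.
One valid mapping φ: V(G1) → V(G2): 0→2, 1→4, 2→0, 3→3, 4→1

Verify φ preserves adjacency — for each edge of G1, its image is an edge of G2:
  (0,1) → (φ(0),φ(1)) = (2,4) ∈ E(G2) ✓
  (0,4) → (φ(0),φ(4)) = (1,2) ∈ E(G2) ✓
  (2,4) → (φ(2),φ(4)) = (0,1) ∈ E(G2) ✓
  (3,4) → (φ(3),φ(4)) = (1,3) ∈ E(G2) ✓
All 4 edges of G1 map to edges of G2, and |E(G1)| = |E(G2)| = 4, so φ is a bijection on edges as well as vertices. Hence G1 ≅ G2.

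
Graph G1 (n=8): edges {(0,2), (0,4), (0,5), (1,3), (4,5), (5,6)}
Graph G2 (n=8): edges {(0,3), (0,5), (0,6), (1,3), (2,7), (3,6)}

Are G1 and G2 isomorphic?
Yes, isomorphic

The graphs are isomorphic.
One valid mapping φ: V(G1) → V(G2): 0→3, 1→2, 2→1, 3→7, 4→6, 5→0, 6→5, 7→4

Verify φ preserves adjacency — for each edge of G1, its image is an edge of G2:
  (0,2) → (φ(0),φ(2)) = (1,3) ∈ E(G2) ✓
  (0,4) → (φ(0),φ(4)) = (3,6) ∈ E(G2) ✓
  (0,5) → (φ(0),φ(5)) = (0,3) ∈ E(G2) ✓
  (1,3) → (φ(1),φ(3)) = (2,7) ∈ E(G2) ✓
  (4,5) → (φ(4),φ(5)) = (0,6) ∈ E(G2) ✓
  (5,6) → (φ(5),φ(6)) = (0,5) ∈ E(G2) ✓
All 6 edges of G1 map to edges of G2, and |E(G1)| = |E(G2)| = 6, so φ is a bijection on edges as well as vertices. Hence G1 ≅ G2.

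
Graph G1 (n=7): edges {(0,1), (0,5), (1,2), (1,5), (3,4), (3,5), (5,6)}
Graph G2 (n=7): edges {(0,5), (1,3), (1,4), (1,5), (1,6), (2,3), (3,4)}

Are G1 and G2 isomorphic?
Yes, isomorphic

The graphs are isomorphic.
One valid mapping φ: V(G1) → V(G2): 0→4, 1→3, 2→2, 3→5, 4→0, 5→1, 6→6

Verify φ preserves adjacency — for each edge of G1, its image is an edge of G2:
  (0,1) → (φ(0),φ(1)) = (3,4) ∈ E(G2) ✓
  (0,5) → (φ(0),φ(5)) = (1,4) ∈ E(G2) ✓
  (1,2) → (φ(1),φ(2)) = (2,3) ∈ E(G2) ✓
  (1,5) → (φ(1),φ(5)) = (1,3) ∈ E(G2) ✓
  (3,4) → (φ(3),φ(4)) = (0,5) ∈ E(G2) ✓
  (3,5) → (φ(3),φ(5)) = (1,5) ∈ E(G2) ✓
  (5,6) → (φ(5),φ(6)) = (1,6) ∈ E(G2) ✓
All 7 edges of G1 map to edges of G2, and |E(G1)| = |E(G2)| = 7, so φ is a bijection on edges as well as vertices. Hence G1 ≅ G2.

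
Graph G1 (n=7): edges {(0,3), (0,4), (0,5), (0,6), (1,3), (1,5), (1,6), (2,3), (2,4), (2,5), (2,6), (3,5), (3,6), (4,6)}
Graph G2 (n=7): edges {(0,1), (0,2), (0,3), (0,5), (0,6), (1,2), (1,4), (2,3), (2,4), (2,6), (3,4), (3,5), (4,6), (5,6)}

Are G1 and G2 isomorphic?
Yes, isomorphic

The graphs are isomorphic.
One valid mapping φ: V(G1) → V(G2): 0→3, 1→1, 2→6, 3→2, 4→5, 5→4, 6→0

Verify φ preserves adjacency — for each edge of G1, its image is an edge of G2:
  (0,3) → (φ(0),φ(3)) = (2,3) ∈ E(G2) ✓
  (0,4) → (φ(0),φ(4)) = (3,5) ∈ E(G2) ✓
  (0,5) → (φ(0),φ(5)) = (3,4) ∈ E(G2) ✓
  (0,6) → (φ(0),φ(6)) = (0,3) ∈ E(G2) ✓
  (1,3) → (φ(1),φ(3)) = (1,2) ∈ E(G2) ✓
  (1,5) → (φ(1),φ(5)) = (1,4) ∈ E(G2) ✓
  (1,6) → (φ(1),φ(6)) = (0,1) ∈ E(G2) ✓
  (2,3) → (φ(2),φ(3)) = (2,6) ∈ E(G2) ✓
  (2,4) → (φ(2),φ(4)) = (5,6) ∈ E(G2) ✓
  (2,5) → (φ(2),φ(5)) = (4,6) ∈ E(G2) ✓
  (2,6) → (φ(2),φ(6)) = (0,6) ∈ E(G2) ✓
  (3,5) → (φ(3),φ(5)) = (2,4) ∈ E(G2) ✓
  (3,6) → (φ(3),φ(6)) = (0,2) ∈ E(G2) ✓
  (4,6) → (φ(4),φ(6)) = (0,5) ∈ E(G2) ✓
All 14 edges of G1 map to edges of G2, and |E(G1)| = |E(G2)| = 14, so φ is a bijection on edges as well as vertices. Hence G1 ≅ G2.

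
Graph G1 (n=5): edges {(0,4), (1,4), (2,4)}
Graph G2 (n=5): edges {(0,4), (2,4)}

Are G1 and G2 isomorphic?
No, not isomorphic

The graphs are NOT isomorphic.

Counting edges: G1 has 3 edge(s); G2 has 2 edge(s).
Edge count is an isomorphism invariant (a bijection on vertices induces a bijection on edges), so differing edge counts rule out isomorphism.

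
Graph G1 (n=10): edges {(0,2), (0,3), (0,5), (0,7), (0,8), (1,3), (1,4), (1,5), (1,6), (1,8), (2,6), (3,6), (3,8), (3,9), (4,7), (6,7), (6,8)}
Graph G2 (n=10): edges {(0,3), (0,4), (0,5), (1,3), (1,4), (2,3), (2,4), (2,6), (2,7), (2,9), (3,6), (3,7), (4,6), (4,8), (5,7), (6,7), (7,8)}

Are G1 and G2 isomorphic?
Yes, isomorphic

The graphs are isomorphic.
One valid mapping φ: V(G1) → V(G2): 0→4, 1→7, 2→1, 3→2, 4→5, 5→8, 6→3, 7→0, 8→6, 9→9

Verify φ preserves adjacency — for each edge of G1, its image is an edge of G2:
  (0,2) → (φ(0),φ(2)) = (1,4) ∈ E(G2) ✓
  (0,3) → (φ(0),φ(3)) = (2,4) ∈ E(G2) ✓
  (0,5) → (φ(0),φ(5)) = (4,8) ∈ E(G2) ✓
  (0,7) → (φ(0),φ(7)) = (0,4) ∈ E(G2) ✓
  (0,8) → (φ(0),φ(8)) = (4,6) ∈ E(G2) ✓
  (1,3) → (φ(1),φ(3)) = (2,7) ∈ E(G2) ✓
  (1,4) → (φ(1),φ(4)) = (5,7) ∈ E(G2) ✓
  (1,5) → (φ(1),φ(5)) = (7,8) ∈ E(G2) ✓
  (1,6) → (φ(1),φ(6)) = (3,7) ∈ E(G2) ✓
  (1,8) → (φ(1),φ(8)) = (6,7) ∈ E(G2) ✓
  (2,6) → (φ(2),φ(6)) = (1,3) ∈ E(G2) ✓
  (3,6) → (φ(3),φ(6)) = (2,3) ∈ E(G2) ✓
  (3,8) → (φ(3),φ(8)) = (2,6) ∈ E(G2) ✓
  (3,9) → (φ(3),φ(9)) = (2,9) ∈ E(G2) ✓
  (4,7) → (φ(4),φ(7)) = (0,5) ∈ E(G2) ✓
  (6,7) → (φ(6),φ(7)) = (0,3) ∈ E(G2) ✓
  (6,8) → (φ(6),φ(8)) = (3,6) ∈ E(G2) ✓
All 17 edges of G1 map to edges of G2, and |E(G1)| = |E(G2)| = 17, so φ is a bijection on edges as well as vertices. Hence G1 ≅ G2.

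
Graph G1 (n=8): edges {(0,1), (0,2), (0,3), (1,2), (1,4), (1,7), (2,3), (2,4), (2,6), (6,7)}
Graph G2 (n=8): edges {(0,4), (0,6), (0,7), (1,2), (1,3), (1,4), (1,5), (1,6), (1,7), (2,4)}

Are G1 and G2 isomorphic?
No, not isomorphic

The graphs are NOT isomorphic.

Connected components of G1: 2 component(s) with vertex sets [[5], [0, 1, 2, 3, 4, 6, 7]], sizes [1, 7].
Connected components of G2: 1 component(s) with vertex sets [[0, 1, 2, 3, 4, 5, 6, 7]], sizes [8].
The number of connected components (and the multiset of component sizes) is an isomorphism invariant — an isomorphism maps each component of G1 bijectively onto a component of G2. Since G1 has 2 component(s) and G2 has 1, they cannot be isomorphic.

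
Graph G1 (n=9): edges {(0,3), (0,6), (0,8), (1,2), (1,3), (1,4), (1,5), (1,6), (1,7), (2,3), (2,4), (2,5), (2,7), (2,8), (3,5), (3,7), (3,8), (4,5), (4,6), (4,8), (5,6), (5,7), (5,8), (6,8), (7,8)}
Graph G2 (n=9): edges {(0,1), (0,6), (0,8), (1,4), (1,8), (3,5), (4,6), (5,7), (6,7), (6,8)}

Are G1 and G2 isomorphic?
No, not isomorphic

The graphs are NOT isomorphic.

Connected components of G1: 1 component(s) with vertex sets [[0, 1, 2, 3, 4, 5, 6, 7, 8]], sizes [9].
Connected components of G2: 2 component(s) with vertex sets [[2], [0, 1, 3, 4, 5, 6, 7, 8]], sizes [1, 8].
The number of connected components (and the multiset of component sizes) is an isomorphism invariant — an isomorphism maps each component of G1 bijectively onto a component of G2. Since G1 has 1 component(s) and G2 has 2, they cannot be isomorphic.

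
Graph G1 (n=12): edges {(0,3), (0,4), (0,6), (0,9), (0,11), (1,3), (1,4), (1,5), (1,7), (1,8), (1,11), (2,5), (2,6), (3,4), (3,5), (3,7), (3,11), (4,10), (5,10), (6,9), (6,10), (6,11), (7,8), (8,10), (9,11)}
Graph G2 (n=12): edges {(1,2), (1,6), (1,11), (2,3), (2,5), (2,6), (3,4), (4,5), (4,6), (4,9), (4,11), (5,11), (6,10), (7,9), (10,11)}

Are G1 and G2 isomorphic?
No, not isomorphic

The graphs are NOT isomorphic.

Degrees in G1: deg(0)=5, deg(1)=6, deg(2)=2, deg(3)=6, deg(4)=4, deg(5)=4, deg(6)=5, deg(7)=3, deg(8)=3, deg(9)=3, deg(10)=4, deg(11)=5.
Sorted degree sequence of G1: [6, 6, 5, 5, 5, 4, 4, 4, 3, 3, 3, 2].
Degrees in G2: deg(0)=0, deg(1)=3, deg(2)=4, deg(3)=2, deg(4)=5, deg(5)=3, deg(6)=4, deg(7)=1, deg(8)=0, deg(9)=2, deg(10)=2, deg(11)=4.
Sorted degree sequence of G2: [5, 4, 4, 4, 3, 3, 2, 2, 2, 1, 0, 0].
The (sorted) degree sequence is an isomorphism invariant, so since G1 and G2 have different degree sequences they cannot be isomorphic.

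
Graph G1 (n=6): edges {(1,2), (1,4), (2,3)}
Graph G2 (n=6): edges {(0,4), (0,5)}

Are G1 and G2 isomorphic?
No, not isomorphic

The graphs are NOT isomorphic.

Connected components of G1: 3 component(s) with vertex sets [[0], [5], [1, 2, 3, 4]], sizes [1, 1, 4].
Connected components of G2: 4 component(s) with vertex sets [[1], [2], [3], [0, 4, 5]], sizes [1, 1, 1, 3].
The number of connected components (and the multiset of component sizes) is an isomorphism invariant — an isomorphism maps each component of G1 bijectively onto a component of G2. Since G1 has 3 component(s) and G2 has 4, they cannot be isomorphic.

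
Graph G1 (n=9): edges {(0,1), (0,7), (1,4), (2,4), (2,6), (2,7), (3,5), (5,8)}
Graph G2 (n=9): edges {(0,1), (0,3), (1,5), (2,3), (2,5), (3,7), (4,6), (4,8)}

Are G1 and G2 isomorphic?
Yes, isomorphic

The graphs are isomorphic.
One valid mapping φ: V(G1) → V(G2): 0→5, 1→1, 2→3, 3→6, 4→0, 5→4, 6→7, 7→2, 8→8

Verify φ preserves adjacency — for each edge of G1, its image is an edge of G2:
  (0,1) → (φ(0),φ(1)) = (1,5) ∈ E(G2) ✓
  (0,7) → (φ(0),φ(7)) = (2,5) ∈ E(G2) ✓
  (1,4) → (φ(1),φ(4)) = (0,1) ∈ E(G2) ✓
  (2,4) → (φ(2),φ(4)) = (0,3) ∈ E(G2) ✓
  (2,6) → (φ(2),φ(6)) = (3,7) ∈ E(G2) ✓
  (2,7) → (φ(2),φ(7)) = (2,3) ∈ E(G2) ✓
  (3,5) → (φ(3),φ(5)) = (4,6) ∈ E(G2) ✓
  (5,8) → (φ(5),φ(8)) = (4,8) ∈ E(G2) ✓
All 8 edges of G1 map to edges of G2, and |E(G1)| = |E(G2)| = 8, so φ is a bijection on edges as well as vertices. Hence G1 ≅ G2.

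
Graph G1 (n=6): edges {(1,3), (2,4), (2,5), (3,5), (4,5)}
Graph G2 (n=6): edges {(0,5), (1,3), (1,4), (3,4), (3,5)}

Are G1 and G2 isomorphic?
Yes, isomorphic

The graphs are isomorphic.
One valid mapping φ: V(G1) → V(G2): 0→2, 1→0, 2→4, 3→5, 4→1, 5→3

Verify φ preserves adjacency — for each edge of G1, its image is an edge of G2:
  (1,3) → (φ(1),φ(3)) = (0,5) ∈ E(G2) ✓
  (2,4) → (φ(2),φ(4)) = (1,4) ∈ E(G2) ✓
  (2,5) → (φ(2),φ(5)) = (3,4) ∈ E(G2) ✓
  (3,5) → (φ(3),φ(5)) = (3,5) ∈ E(G2) ✓
  (4,5) → (φ(4),φ(5)) = (1,3) ∈ E(G2) ✓
All 5 edges of G1 map to edges of G2, and |E(G1)| = |E(G2)| = 5, so φ is a bijection on edges as well as vertices. Hence G1 ≅ G2.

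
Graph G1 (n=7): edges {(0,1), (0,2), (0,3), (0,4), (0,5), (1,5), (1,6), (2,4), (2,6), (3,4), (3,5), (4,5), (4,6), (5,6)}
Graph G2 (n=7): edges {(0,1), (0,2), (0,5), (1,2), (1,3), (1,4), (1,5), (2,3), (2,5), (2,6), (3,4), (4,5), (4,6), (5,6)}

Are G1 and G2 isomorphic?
Yes, isomorphic

The graphs are isomorphic.
One valid mapping φ: V(G1) → V(G2): 0→2, 1→3, 2→6, 3→0, 4→5, 5→1, 6→4

Verify φ preserves adjacency — for each edge of G1, its image is an edge of G2:
  (0,1) → (φ(0),φ(1)) = (2,3) ∈ E(G2) ✓
  (0,2) → (φ(0),φ(2)) = (2,6) ∈ E(G2) ✓
  (0,3) → (φ(0),φ(3)) = (0,2) ∈ E(G2) ✓
  (0,4) → (φ(0),φ(4)) = (2,5) ∈ E(G2) ✓
  (0,5) → (φ(0),φ(5)) = (1,2) ∈ E(G2) ✓
  (1,5) → (φ(1),φ(5)) = (1,3) ∈ E(G2) ✓
  (1,6) → (φ(1),φ(6)) = (3,4) ∈ E(G2) ✓
  (2,4) → (φ(2),φ(4)) = (5,6) ∈ E(G2) ✓
  (2,6) → (φ(2),φ(6)) = (4,6) ∈ E(G2) ✓
  (3,4) → (φ(3),φ(4)) = (0,5) ∈ E(G2) ✓
  (3,5) → (φ(3),φ(5)) = (0,1) ∈ E(G2) ✓
  (4,5) → (φ(4),φ(5)) = (1,5) ∈ E(G2) ✓
  (4,6) → (φ(4),φ(6)) = (4,5) ∈ E(G2) ✓
  (5,6) → (φ(5),φ(6)) = (1,4) ∈ E(G2) ✓
All 14 edges of G1 map to edges of G2, and |E(G1)| = |E(G2)| = 14, so φ is a bijection on edges as well as vertices. Hence G1 ≅ G2.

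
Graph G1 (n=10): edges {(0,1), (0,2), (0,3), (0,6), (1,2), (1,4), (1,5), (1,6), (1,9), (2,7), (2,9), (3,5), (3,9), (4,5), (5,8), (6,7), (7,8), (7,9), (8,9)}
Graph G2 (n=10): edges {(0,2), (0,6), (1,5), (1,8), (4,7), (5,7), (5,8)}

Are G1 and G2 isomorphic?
No, not isomorphic

The graphs are NOT isomorphic.

Connected components of G1: 1 component(s) with vertex sets [[0, 1, 2, 3, 4, 5, 6, 7, 8, 9]], sizes [10].
Connected components of G2: 4 component(s) with vertex sets [[3], [9], [0, 2, 6], [1, 4, 5, 7, 8]], sizes [1, 1, 3, 5].
The number of connected components (and the multiset of component sizes) is an isomorphism invariant — an isomorphism maps each component of G1 bijectively onto a component of G2. Since G1 has 1 component(s) and G2 has 4, they cannot be isomorphic.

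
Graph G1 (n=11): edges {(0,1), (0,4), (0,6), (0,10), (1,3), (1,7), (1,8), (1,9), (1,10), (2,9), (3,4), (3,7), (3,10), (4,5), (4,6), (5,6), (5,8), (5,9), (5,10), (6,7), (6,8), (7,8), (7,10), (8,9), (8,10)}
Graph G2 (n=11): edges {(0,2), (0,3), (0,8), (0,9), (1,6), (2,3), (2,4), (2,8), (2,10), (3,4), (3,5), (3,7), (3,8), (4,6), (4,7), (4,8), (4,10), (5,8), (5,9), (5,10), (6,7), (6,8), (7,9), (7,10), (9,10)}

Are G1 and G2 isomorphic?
Yes, isomorphic

The graphs are isomorphic.
One valid mapping φ: V(G1) → V(G2): 0→5, 1→8, 2→1, 3→0, 4→9, 5→7, 6→10, 7→2, 8→4, 9→6, 10→3

Verify φ preserves adjacency — for each edge of G1, its image is an edge of G2:
  (0,1) → (φ(0),φ(1)) = (5,8) ∈ E(G2) ✓
  (0,4) → (φ(0),φ(4)) = (5,9) ∈ E(G2) ✓
  (0,6) → (φ(0),φ(6)) = (5,10) ∈ E(G2) ✓
  (0,10) → (φ(0),φ(10)) = (3,5) ∈ E(G2) ✓
  (1,3) → (φ(1),φ(3)) = (0,8) ∈ E(G2) ✓
  (1,7) → (φ(1),φ(7)) = (2,8) ∈ E(G2) ✓
  (1,8) → (φ(1),φ(8)) = (4,8) ∈ E(G2) ✓
  (1,9) → (φ(1),φ(9)) = (6,8) ∈ E(G2) ✓
  (1,10) → (φ(1),φ(10)) = (3,8) ∈ E(G2) ✓
  (2,9) → (φ(2),φ(9)) = (1,6) ∈ E(G2) ✓
  (3,4) → (φ(3),φ(4)) = (0,9) ∈ E(G2) ✓
  (3,7) → (φ(3),φ(7)) = (0,2) ∈ E(G2) ✓
  (3,10) → (φ(3),φ(10)) = (0,3) ∈ E(G2) ✓
  (4,5) → (φ(4),φ(5)) = (7,9) ∈ E(G2) ✓
  (4,6) → (φ(4),φ(6)) = (9,10) ∈ E(G2) ✓
  (5,6) → (φ(5),φ(6)) = (7,10) ∈ E(G2) ✓
  (5,8) → (φ(5),φ(8)) = (4,7) ∈ E(G2) ✓
  (5,9) → (φ(5),φ(9)) = (6,7) ∈ E(G2) ✓
  (5,10) → (φ(5),φ(10)) = (3,7) ∈ E(G2) ✓
  (6,7) → (φ(6),φ(7)) = (2,10) ∈ E(G2) ✓
  (6,8) → (φ(6),φ(8)) = (4,10) ∈ E(G2) ✓
  (7,8) → (φ(7),φ(8)) = (2,4) ∈ E(G2) ✓
  (7,10) → (φ(7),φ(10)) = (2,3) ∈ E(G2) ✓
  (8,9) → (φ(8),φ(9)) = (4,6) ∈ E(G2) ✓
  (8,10) → (φ(8),φ(10)) = (3,4) ∈ E(G2) ✓
All 25 edges of G1 map to edges of G2, and |E(G1)| = |E(G2)| = 25, so φ is a bijection on edges as well as vertices. Hence G1 ≅ G2.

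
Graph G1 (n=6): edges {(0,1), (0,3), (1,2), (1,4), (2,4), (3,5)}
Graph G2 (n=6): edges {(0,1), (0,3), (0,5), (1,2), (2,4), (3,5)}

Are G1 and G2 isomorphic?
Yes, isomorphic

The graphs are isomorphic.
One valid mapping φ: V(G1) → V(G2): 0→1, 1→0, 2→3, 3→2, 4→5, 5→4

Verify φ preserves adjacency — for each edge of G1, its image is an edge of G2:
  (0,1) → (φ(0),φ(1)) = (0,1) ∈ E(G2) ✓
  (0,3) → (φ(0),φ(3)) = (1,2) ∈ E(G2) ✓
  (1,2) → (φ(1),φ(2)) = (0,3) ∈ E(G2) ✓
  (1,4) → (φ(1),φ(4)) = (0,5) ∈ E(G2) ✓
  (2,4) → (φ(2),φ(4)) = (3,5) ∈ E(G2) ✓
  (3,5) → (φ(3),φ(5)) = (2,4) ∈ E(G2) ✓
All 6 edges of G1 map to edges of G2, and |E(G1)| = |E(G2)| = 6, so φ is a bijection on edges as well as vertices. Hence G1 ≅ G2.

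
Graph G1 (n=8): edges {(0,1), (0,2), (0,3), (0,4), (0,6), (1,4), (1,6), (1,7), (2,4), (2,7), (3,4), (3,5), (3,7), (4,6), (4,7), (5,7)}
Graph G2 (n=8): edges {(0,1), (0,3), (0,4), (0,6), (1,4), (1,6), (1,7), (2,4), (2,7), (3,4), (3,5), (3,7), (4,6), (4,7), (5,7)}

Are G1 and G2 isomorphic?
No, not isomorphic

The graphs are NOT isomorphic.

Counting edges: G1 has 16 edge(s); G2 has 15 edge(s).
Edge count is an isomorphism invariant (a bijection on vertices induces a bijection on edges), so differing edge counts rule out isomorphism.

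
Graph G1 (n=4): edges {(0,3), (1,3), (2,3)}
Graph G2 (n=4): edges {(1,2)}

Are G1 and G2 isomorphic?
No, not isomorphic

The graphs are NOT isomorphic.

Degrees in G1: deg(0)=1, deg(1)=1, deg(2)=1, deg(3)=3.
Sorted degree sequence of G1: [3, 1, 1, 1].
Degrees in G2: deg(0)=0, deg(1)=1, deg(2)=1, deg(3)=0.
Sorted degree sequence of G2: [1, 1, 0, 0].
The (sorted) degree sequence is an isomorphism invariant, so since G1 and G2 have different degree sequences they cannot be isomorphic.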